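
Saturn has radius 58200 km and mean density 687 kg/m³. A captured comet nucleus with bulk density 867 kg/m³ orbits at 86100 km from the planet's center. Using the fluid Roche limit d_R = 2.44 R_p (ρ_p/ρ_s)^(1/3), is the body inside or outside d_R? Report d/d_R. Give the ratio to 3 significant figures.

inside; d/d_R ≈ 0.655

d_R = 2.44 × (58200 km) × (687/867)^(1/3) = 1.314 × 10⁵ km
d/d_R = (86100) / (1.314 × 10⁵) = 0.655
Since d/d_R < 1, the body is inside the Roche limit.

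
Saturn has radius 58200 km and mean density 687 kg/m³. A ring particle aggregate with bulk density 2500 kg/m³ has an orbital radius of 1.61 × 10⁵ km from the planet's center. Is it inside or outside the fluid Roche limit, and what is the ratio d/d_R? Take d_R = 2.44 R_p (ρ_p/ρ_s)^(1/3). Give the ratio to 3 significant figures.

d_R = 2.44 × (58200 km) × (687/2500)^(1/3) = 92320 km
d/d_R = (1.61 × 10⁵) / (92320) = 1.74
Since d/d_R > 1, the body is outside the Roche limit.

outside; d/d_R ≈ 1.74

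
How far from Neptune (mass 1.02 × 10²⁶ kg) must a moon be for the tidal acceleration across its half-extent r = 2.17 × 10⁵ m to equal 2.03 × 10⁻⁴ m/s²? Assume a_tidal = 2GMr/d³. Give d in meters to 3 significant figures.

2GMr/d³ = a_tidal  ⇒  d = (2GMr / a_tidal)^(1/3)
d = (2 × 6.674×10⁻¹¹ × (1.02 × 10²⁶) × (2.17 × 10⁵) / (2.03 × 10⁻⁴))^(1/3)
  = 2.44 × 10⁸ m

2.44 × 10⁸ m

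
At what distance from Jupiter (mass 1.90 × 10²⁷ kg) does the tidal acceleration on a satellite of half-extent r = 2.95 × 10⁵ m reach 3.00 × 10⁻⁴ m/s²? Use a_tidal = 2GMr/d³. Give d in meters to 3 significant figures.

2GMr/d³ = a_tidal  ⇒  d = (2GMr / a_tidal)^(1/3)
d = (2 × 6.674×10⁻¹¹ × (1.90 × 10²⁷) × (2.95 × 10⁵) / (3.00 × 10⁻⁴))^(1/3)
  = 6.29 × 10⁸ m

6.29 × 10⁸ m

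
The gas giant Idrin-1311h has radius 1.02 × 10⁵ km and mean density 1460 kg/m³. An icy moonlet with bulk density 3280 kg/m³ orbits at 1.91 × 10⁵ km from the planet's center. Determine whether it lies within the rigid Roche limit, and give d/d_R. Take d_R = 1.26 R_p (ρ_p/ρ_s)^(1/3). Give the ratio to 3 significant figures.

d_R = 1.26 × (1.02 × 10⁵ km) × (1460/3280)^(1/3) = 98130 km
d/d_R = (1.91 × 10⁵) / (98130) = 1.95
Since d/d_R > 1, the body is outside the Roche limit.

outside; d/d_R ≈ 1.95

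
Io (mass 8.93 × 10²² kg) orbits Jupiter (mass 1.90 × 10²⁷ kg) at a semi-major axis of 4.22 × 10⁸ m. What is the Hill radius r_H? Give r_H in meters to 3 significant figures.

1.06 × 10⁷ m

r_H ≈ a (m/3M)^(1/3)
    = (4.22 × 10⁸) × (8.93 × 10²² / (3 × 1.90 × 10²⁷))^(1/3)
    = 1.06 × 10⁷ m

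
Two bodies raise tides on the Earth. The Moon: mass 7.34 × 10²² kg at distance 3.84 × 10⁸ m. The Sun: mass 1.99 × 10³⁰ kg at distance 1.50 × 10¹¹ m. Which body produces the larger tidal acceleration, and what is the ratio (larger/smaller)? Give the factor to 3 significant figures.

The Moon, by a factor of ≈ 2.20

The tide-raising term goes as M/d³ (the gradient of a 1/d² field).
The Moon: (7.34 × 10²²) / (3.84 × 10⁸)³ = 1.296 × 10⁻³
The Sun: (1.99 × 10³⁰) / (1.50 × 10¹¹)³ = 5.896 × 10⁻⁴
Ratio (larger/smaller) = 2.20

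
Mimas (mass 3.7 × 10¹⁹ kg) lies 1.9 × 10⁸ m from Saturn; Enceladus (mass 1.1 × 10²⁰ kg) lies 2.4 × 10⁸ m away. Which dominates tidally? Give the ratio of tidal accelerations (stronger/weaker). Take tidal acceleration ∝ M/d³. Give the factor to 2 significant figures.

Enceladus, by a factor of ≈ 1.5

Compare M/d³ for the two perturbers:
Mimas: (3.7 × 10¹⁹) / (1.9 × 10⁸)³ = 5.394 × 10⁻⁶
Enceladus: (1.1 × 10²⁰) / (2.4 × 10⁸)³ = 7.957 × 10⁻⁶
Ratio (larger/smaller) = 1.5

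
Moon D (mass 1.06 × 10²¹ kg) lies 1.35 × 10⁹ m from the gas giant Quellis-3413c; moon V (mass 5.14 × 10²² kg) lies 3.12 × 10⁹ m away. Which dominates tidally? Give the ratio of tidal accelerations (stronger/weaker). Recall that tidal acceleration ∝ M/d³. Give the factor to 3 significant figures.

Tidal stretch scales as M/d³; compute that for each body.
Moon D: (1.06 × 10²¹) / (1.35 × 10⁹)³ = 4.308 × 10⁻⁷
Moon V: (5.14 × 10²²) / (3.12 × 10⁹)³ = 1.692 × 10⁻⁶
Ratio (larger/smaller) = 3.93

Moon V, by a factor of ≈ 3.93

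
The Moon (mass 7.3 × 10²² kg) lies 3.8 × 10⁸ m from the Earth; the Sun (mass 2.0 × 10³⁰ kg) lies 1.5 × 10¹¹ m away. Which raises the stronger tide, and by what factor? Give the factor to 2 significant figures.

Compare M/d³ for the two perturbers:
The Moon: (7.3 × 10²²) / (3.8 × 10⁸)³ = 1.330 × 10⁻³
The Sun: (2.0 × 10³⁰) / (1.5 × 10¹¹)³ = 5.926 × 10⁻⁴
Ratio (larger/smaller) = 2.2

The Moon, by a factor of ≈ 2.2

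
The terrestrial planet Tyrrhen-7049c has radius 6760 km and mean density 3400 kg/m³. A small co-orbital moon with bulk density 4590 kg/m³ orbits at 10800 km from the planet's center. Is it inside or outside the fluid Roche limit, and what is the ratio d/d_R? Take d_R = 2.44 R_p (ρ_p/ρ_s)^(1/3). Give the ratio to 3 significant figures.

inside; d/d_R ≈ 0.724

d_R = 2.44 × (6760 km) × (3400/4590)^(1/3) = 14920 km
d/d_R = (10800) / (14920) = 0.724
Since d/d_R < 1, the body is inside the Roche limit.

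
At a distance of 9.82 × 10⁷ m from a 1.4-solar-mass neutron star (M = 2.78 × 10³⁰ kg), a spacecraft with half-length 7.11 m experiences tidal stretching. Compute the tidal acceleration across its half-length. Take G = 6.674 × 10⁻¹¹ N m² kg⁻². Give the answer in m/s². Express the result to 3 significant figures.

2.79 × 10⁻³ m/s²

Δg = 2GMr/d³
   = 2 × (6.674 × 10⁻¹¹) × (2.78 × 10³⁰) × (7.11) / (9.82 × 10⁷)³
   = 2.79 × 10⁻³ m/s²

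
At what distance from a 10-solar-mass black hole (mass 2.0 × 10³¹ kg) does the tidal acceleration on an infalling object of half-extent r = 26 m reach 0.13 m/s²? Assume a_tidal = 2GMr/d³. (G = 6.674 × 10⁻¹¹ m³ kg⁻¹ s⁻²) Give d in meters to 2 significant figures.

2GMr/d³ = a_tidal  ⇒  d = (2GMr / a_tidal)^(1/3)
d = (2 × 6.674×10⁻¹¹ × (2.0 × 10³¹) × (26) / (0.13))^(1/3)
  = 8.1 × 10⁷ m

8.1 × 10⁷ m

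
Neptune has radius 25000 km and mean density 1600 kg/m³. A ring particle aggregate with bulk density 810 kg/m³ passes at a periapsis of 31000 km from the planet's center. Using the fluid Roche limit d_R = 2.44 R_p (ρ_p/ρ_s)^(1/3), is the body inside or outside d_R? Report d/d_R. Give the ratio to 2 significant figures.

inside; d/d_R ≈ 0.41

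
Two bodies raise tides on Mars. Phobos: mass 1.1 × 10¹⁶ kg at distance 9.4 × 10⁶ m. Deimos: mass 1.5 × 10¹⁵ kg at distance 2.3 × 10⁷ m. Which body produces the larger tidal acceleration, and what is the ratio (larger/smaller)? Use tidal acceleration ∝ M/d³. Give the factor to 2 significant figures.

Tidal acceleration ∝ M/d³, so compare M/d³ for each.
Phobos: (1.1 × 10¹⁶) / (9.4 × 10⁶)³ = 1.324 × 10⁻⁵
Deimos: (1.5 × 10¹⁵) / (2.3 × 10⁷)³ = 1.233 × 10⁻⁷
Ratio (larger/smaller) = 110

Phobos, by a factor of ≈ 110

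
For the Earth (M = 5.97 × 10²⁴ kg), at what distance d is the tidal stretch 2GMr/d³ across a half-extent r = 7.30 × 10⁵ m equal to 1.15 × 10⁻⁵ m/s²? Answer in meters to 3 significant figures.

2GMr/d³ = a_tidal  ⇒  d = (2GMr / a_tidal)^(1/3)
d = (2 × 6.674×10⁻¹¹ × (5.97 × 10²⁴) × (7.30 × 10⁵) / (1.15 × 10⁻⁵))^(1/3)
  = 3.70 × 10⁸ m

3.70 × 10⁸ m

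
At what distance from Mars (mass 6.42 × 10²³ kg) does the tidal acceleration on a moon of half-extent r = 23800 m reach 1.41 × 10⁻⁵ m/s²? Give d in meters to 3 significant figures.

2GMr/d³ = a_tidal  ⇒  d = (2GMr / a_tidal)^(1/3)
d = (2 × 6.674×10⁻¹¹ × (6.42 × 10²³) × (23800) / (1.41 × 10⁻⁵))^(1/3)
  = 5.25 × 10⁷ m

5.25 × 10⁷ m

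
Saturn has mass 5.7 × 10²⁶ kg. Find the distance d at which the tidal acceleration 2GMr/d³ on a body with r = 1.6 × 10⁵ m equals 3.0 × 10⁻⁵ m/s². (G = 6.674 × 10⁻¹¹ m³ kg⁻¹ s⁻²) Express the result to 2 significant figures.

2GMr/d³ = a_tidal  ⇒  d = (2GMr / a_tidal)^(1/3)
d = (2 × 6.674×10⁻¹¹ × (5.7 × 10²⁶) × (1.6 × 10⁵) / (3.0 × 10⁻⁵))^(1/3)
  = 7.4 × 10⁸ m

7.4 × 10⁸ m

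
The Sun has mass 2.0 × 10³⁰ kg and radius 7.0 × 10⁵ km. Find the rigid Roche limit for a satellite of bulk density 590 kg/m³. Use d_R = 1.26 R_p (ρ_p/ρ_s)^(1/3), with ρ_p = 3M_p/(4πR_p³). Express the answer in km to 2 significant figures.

1.2 × 10⁶ km

ρ_p = 3M_p/(4πR_p³) = 3 × (2.0 × 10³⁰) / (4π × (7.0 × 10⁸ m)³) = 1400 kg/m³
d_R = 1.26 × 7.0 × 10⁵ km × (1400/590)^(1/3)
    = 1.2 × 10⁶ km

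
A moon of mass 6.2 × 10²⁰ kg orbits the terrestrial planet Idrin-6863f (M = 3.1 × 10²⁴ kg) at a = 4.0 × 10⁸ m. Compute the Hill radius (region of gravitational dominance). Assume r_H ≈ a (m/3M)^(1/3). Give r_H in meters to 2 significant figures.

1.6 × 10⁷ m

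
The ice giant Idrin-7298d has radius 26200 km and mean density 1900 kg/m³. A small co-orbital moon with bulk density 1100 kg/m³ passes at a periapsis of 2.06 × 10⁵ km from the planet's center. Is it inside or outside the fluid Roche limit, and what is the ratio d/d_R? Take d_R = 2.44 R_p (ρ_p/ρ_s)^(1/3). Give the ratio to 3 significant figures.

outside; d/d_R ≈ 2.69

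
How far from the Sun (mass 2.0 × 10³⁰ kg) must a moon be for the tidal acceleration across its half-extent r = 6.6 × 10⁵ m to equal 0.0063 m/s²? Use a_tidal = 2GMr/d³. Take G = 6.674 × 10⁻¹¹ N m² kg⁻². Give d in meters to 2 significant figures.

3.0 × 10⁹ m

2GMr/d³ = a_tidal  ⇒  d = (2GMr / a_tidal)^(1/3)
d = (2 × 6.674×10⁻¹¹ × (2.0 × 10³⁰) × (6.6 × 10⁵) / (0.0063))^(1/3)
  = 3.0 × 10⁹ m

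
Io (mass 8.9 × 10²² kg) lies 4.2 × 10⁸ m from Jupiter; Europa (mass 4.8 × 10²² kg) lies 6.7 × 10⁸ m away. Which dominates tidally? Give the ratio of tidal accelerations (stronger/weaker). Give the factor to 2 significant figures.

Io, by a factor of ≈ 7.5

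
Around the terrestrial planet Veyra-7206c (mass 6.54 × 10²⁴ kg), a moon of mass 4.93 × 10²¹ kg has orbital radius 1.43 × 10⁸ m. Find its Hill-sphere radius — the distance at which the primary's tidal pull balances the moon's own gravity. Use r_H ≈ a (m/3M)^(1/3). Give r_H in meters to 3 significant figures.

r_H ≈ a (m/3M)^(1/3)
    = (1.43 × 10⁸) × (4.93 × 10²¹ / (3 × 6.54 × 10²⁴))^(1/3)
    = 9.02 × 10⁶ m

9.02 × 10⁶ m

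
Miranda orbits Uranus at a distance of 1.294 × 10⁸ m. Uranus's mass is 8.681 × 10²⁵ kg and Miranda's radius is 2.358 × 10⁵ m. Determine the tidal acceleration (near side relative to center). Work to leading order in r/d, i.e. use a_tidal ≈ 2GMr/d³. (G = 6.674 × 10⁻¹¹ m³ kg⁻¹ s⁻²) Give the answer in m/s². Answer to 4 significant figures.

1.261 × 10⁻³ m/s²

Δa = 2GMr/d³
   = 2 × (6.674 × 10⁻¹¹) × (8.681 × 10²⁵) × (2.358 × 10⁵) / (1.294 × 10⁸)³
   = 1.261 × 10⁻³ m/s²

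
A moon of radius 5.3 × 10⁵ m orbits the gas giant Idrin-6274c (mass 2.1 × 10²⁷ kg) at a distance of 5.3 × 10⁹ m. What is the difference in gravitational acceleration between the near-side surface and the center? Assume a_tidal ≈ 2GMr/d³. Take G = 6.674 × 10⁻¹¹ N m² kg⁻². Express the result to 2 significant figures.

1.0 × 10⁻⁶ m/s²

Since r ≪ d, expand the inverse-square field across one radius to get the leading 2GMr/d³ term.
Δg = 2GMr/d³
   = 2 × (6.674 × 10⁻¹¹) × (2.1 × 10²⁷) × (5.3 × 10⁵) / (5.3 × 10⁹)³
   = 1.0 × 10⁻⁶ m/s²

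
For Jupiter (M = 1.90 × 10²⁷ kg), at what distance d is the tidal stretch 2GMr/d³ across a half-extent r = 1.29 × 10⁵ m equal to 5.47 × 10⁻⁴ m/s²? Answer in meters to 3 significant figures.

2GMr/d³ = a_tidal  ⇒  d = (2GMr / a_tidal)^(1/3)
d = (2 × 6.674×10⁻¹¹ × (1.90 × 10²⁷) × (1.29 × 10⁵) / (5.47 × 10⁻⁴))^(1/3)
  = 3.91 × 10⁸ m

3.91 × 10⁸ m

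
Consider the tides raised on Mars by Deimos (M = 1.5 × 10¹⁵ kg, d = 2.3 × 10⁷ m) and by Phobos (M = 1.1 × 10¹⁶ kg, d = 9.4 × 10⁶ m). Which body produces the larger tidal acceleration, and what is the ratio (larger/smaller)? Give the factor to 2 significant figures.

Tidal stretch scales as M/d³; compute that for each body.
Deimos: (1.5 × 10¹⁵) / (2.3 × 10⁷)³ = 1.233 × 10⁻⁷
Phobos: (1.1 × 10¹⁶) / (9.4 × 10⁶)³ = 1.324 × 10⁻⁵
Ratio (larger/smaller) = 110

Phobos, by a factor of ≈ 110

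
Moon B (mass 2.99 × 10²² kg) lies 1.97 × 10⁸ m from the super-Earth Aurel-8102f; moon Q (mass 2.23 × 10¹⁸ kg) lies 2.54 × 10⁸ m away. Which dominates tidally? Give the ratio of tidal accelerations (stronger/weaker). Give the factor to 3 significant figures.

Moon B, by a factor of ≈ 28700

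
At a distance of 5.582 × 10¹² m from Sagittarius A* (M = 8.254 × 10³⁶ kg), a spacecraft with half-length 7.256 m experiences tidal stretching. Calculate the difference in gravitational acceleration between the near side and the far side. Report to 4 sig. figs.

Differencing GM/(d−r)² and GM/(d+r)² to first order in r/d gives 4GMr/d³.
Δg = 4GMr/d³
   = 4 × (6.674 × 10⁻¹¹) × (8.254 × 10³⁶) × (7.256) / (5.582 × 10¹²)³
   = 9.193 × 10⁻¹¹ m/s²

9.193 × 10⁻¹¹ m/s²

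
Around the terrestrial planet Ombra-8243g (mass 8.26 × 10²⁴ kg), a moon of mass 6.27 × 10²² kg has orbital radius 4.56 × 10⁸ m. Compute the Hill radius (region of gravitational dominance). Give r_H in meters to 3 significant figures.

6.21 × 10⁷ m

r_H ≈ a (m/3M)^(1/3)
    = (4.56 × 10⁸) × (6.27 × 10²² / (3 × 8.26 × 10²⁴))^(1/3)
    = 6.21 × 10⁷ m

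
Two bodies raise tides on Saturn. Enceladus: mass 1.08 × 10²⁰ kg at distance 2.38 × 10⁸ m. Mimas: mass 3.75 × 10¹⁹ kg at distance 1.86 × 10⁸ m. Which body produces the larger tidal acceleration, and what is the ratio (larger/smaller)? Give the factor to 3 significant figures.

Enceladus, by a factor of ≈ 1.37

The tide-raising term goes as M/d³ (the gradient of a 1/d² field).
Enceladus: (1.08 × 10²⁰) / (2.38 × 10⁸)³ = 8.011 × 10⁻⁶
Mimas: (3.75 × 10¹⁹) / (1.86 × 10⁸)³ = 5.828 × 10⁻⁶
Ratio (larger/smaller) = 1.37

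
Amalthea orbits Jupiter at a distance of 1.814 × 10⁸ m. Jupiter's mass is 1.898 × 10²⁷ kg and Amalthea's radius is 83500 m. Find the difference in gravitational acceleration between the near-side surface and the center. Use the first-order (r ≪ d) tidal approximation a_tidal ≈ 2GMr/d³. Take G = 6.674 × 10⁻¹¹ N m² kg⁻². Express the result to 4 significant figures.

3.544 × 10⁻³ m/s²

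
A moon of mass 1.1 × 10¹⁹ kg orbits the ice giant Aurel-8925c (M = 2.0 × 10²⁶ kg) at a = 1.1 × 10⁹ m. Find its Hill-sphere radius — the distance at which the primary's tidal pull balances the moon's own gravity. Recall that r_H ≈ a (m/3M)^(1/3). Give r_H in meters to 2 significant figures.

2.9 × 10⁶ m

r_H ≈ a (m/3M)^(1/3)
    = (1.1 × 10⁹) × (1.1 × 10¹⁹ / (3 × 2.0 × 10²⁶))^(1/3)
    = 2.9 × 10⁶ m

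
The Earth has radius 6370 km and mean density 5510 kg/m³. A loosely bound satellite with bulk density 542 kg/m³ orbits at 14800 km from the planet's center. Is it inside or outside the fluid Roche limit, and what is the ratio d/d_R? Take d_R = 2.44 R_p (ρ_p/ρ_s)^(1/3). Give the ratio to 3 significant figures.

inside; d/d_R ≈ 0.440

d_R = 2.44 × (6370 km) × (5510/542)^(1/3) = 33670 km
d/d_R = (14800) / (33670) = 0.440
Since d/d_R < 1, the body is inside the Roche limit.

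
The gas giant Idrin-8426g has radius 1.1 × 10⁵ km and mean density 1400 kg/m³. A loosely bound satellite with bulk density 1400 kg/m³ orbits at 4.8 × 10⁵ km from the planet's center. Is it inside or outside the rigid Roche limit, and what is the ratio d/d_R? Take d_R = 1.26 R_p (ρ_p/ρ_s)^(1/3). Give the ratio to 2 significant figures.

d_R = 1.26 × (1.1 × 10⁵ km) × (1400/1400)^(1/3) = 1.386 × 10⁵ km
d/d_R = (4.8 × 10⁵) / (1.386 × 10⁵) = 3.5
Since d/d_R > 1, the body is outside the Roche limit.

outside; d/d_R ≈ 3.5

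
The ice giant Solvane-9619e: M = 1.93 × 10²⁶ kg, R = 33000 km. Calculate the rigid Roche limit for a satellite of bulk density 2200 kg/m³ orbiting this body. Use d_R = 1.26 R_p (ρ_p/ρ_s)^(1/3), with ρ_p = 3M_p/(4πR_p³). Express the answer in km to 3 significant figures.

ρ_p = 3M_p/(4πR_p³) = 3 × (1.93 × 10²⁶) / (4π × (3.30 × 10⁷ m)³) = 1280 kg/m³
d_R = 1.26 × 33000 km × (1280/2200)^(1/3)
    = 34700 km

34700 km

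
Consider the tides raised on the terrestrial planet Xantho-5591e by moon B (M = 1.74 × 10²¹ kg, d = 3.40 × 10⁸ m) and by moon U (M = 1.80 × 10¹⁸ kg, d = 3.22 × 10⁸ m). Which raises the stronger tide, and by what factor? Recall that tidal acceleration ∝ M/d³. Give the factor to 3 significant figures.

The tide-raising term goes as M/d³ (the gradient of a 1/d² field).
Moon B: (1.74 × 10²¹) / (3.40 × 10⁸)³ = 4.427 × 10⁻⁵
Moon U: (1.80 × 10¹⁸) / (3.22 × 10⁸)³ = 5.391 × 10⁻⁸
Ratio (larger/smaller) = 821

Moon B, by a factor of ≈ 821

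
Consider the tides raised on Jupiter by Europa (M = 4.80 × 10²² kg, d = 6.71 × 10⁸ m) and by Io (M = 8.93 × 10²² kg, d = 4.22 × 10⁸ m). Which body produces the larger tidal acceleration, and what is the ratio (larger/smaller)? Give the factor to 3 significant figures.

Io, by a factor of ≈ 7.48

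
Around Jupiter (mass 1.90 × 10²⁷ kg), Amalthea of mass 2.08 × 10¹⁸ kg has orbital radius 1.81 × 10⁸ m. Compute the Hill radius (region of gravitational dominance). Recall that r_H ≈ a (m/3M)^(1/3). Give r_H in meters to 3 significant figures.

1.29 × 10⁵ m

r_H ≈ a (m/3M)^(1/3)
    = (1.81 × 10⁸) × (2.08 × 10¹⁸ / (3 × 1.90 × 10²⁷))^(1/3)
    = 1.29 × 10⁵ m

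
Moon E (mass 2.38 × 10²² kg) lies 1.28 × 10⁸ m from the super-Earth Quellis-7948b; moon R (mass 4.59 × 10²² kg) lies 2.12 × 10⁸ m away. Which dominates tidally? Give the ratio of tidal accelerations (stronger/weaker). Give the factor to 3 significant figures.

Tidal acceleration ∝ M/d³, so compare M/d³ for each.
Moon E: (2.38 × 10²²) / (1.28 × 10⁸)³ = 1.135 × 10⁻²
Moon R: (4.59 × 10²²) / (2.12 × 10⁸)³ = 4.817 × 10⁻³
Ratio (larger/smaller) = 2.36

Moon E, by a factor of ≈ 2.36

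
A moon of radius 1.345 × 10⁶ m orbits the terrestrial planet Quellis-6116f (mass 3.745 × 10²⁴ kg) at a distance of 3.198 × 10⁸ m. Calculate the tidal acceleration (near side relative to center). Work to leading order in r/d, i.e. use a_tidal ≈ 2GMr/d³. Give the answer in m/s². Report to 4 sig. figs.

Since r ≪ d, expand the inverse-square field across one radius to get the leading 2GMr/d³ term.
Δa = 2GMr/d³
   = 2 × (6.674 × 10⁻¹¹) × (3.745 × 10²⁴) × (1.345 × 10⁶) / (3.198 × 10⁸)³
   = 2.056 × 10⁻⁵ m/s²

2.056 × 10⁻⁵ m/s²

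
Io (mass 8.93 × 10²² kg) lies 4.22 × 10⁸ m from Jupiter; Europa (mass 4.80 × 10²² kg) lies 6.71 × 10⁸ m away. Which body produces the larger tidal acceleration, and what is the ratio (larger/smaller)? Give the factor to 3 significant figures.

Io, by a factor of ≈ 7.48

Tidal acceleration ∝ M/d³, so compare M/d³ for each.
Io: (8.93 × 10²²) / (4.22 × 10⁸)³ = 1.188 × 10⁻³
Europa: (4.80 × 10²²) / (6.71 × 10⁸)³ = 1.589 × 10⁻⁴
Ratio (larger/smaller) = 7.48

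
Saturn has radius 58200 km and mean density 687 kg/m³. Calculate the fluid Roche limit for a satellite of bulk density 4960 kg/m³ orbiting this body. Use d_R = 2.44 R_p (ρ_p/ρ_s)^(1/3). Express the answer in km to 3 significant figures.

d_R = 2.44 × 58200 km × (687/4960)^(1/3)
    = 73500 km

73500 km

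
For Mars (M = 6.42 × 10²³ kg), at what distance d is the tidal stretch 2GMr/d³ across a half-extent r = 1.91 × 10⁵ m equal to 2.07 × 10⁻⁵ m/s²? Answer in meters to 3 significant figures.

9.25 × 10⁷ m

2GMr/d³ = a_tidal  ⇒  d = (2GMr / a_tidal)^(1/3)
d = (2 × 6.674×10⁻¹¹ × (6.42 × 10²³) × (1.91 × 10⁵) / (2.07 × 10⁻⁵))^(1/3)
  = 9.25 × 10⁷ m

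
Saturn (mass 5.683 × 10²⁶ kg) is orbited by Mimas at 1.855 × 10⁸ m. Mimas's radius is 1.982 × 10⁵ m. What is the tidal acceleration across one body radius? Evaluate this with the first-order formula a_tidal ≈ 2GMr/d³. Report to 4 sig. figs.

2.355 × 10⁻³ m/s²

Δg = 2GMr/d³
   = 2 × (6.674 × 10⁻¹¹) × (5.683 × 10²⁶) × (1.982 × 10⁵) / (1.855 × 10⁸)³
   = 2.355 × 10⁻³ m/s²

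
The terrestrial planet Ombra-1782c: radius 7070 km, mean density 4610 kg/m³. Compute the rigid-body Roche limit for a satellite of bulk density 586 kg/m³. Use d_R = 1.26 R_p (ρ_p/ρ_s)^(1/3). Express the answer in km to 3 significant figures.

d_R = 1.26 × 7070 km × (4610/586)^(1/3)
    = 17700 km

17700 km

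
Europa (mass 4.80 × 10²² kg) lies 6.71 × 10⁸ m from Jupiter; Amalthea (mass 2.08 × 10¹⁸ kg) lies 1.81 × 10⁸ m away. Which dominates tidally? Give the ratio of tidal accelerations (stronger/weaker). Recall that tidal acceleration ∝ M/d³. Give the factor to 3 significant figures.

Tidal stretch scales as M/d³; compute that for each body.
Europa: (4.80 × 10²²) / (6.71 × 10⁸)³ = 1.589 × 10⁻⁴
Amalthea: (2.08 × 10¹⁸) / (1.81 × 10⁸)³ = 3.508 × 10⁻⁷
Ratio (larger/smaller) = 453

Europa, by a factor of ≈ 453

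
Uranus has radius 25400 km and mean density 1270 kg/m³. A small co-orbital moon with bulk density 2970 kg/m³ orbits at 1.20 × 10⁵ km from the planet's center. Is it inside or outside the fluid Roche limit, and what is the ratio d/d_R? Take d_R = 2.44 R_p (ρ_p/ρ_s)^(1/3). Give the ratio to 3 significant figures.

outside; d/d_R ≈ 2.57

d_R = 2.44 × (25400 km) × (1270/2970)^(1/3) = 46690 km
d/d_R = (1.20 × 10⁵) / (46690) = 2.57
Since d/d_R > 1, the body is outside the Roche limit.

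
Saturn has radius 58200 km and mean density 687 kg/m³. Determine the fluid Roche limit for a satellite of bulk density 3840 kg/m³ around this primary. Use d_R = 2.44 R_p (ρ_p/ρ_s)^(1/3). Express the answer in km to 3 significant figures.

80000 km

d_R = 2.44 × 58200 km × (687/3840)^(1/3)
    = 80000 km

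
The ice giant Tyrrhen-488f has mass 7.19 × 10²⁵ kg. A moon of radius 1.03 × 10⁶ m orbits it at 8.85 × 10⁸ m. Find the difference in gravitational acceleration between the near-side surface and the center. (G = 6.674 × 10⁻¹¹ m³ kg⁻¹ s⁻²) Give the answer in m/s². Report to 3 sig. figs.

Since r ≪ d, expand the inverse-square field across one radius to get the leading 2GMr/d³ term.
a_tidal = 2GMr/d³
        = 2 × (6.674 × 10⁻¹¹) × (7.19 × 10²⁵) × (1.03 × 10⁶) / (8.85 × 10⁸)³
        = 1.43 × 10⁻⁵ m/s²

1.43 × 10⁻⁵ m/s²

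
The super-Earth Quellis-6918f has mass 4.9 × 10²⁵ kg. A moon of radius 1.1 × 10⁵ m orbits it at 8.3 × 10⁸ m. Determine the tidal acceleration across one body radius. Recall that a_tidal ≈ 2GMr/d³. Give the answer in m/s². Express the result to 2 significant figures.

Since r ≪ d, expand the inverse-square field across one radius to get the leading 2GMr/d³ term.
a_tidal = 2GMr/d³
        = 2 × (6.674 × 10⁻¹¹) × (4.9 × 10²⁵) × (1.1 × 10⁵) / (8.3 × 10⁸)³
        = 1.3 × 10⁻⁶ m/s²

1.3 × 10⁻⁶ m/s²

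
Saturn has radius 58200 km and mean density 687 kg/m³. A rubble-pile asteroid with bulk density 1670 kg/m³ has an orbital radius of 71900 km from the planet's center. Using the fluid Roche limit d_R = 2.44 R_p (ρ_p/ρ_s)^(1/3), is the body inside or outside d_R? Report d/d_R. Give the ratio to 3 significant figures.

d_R = 2.44 × (58200 km) × (687/1670)^(1/3) = 1.056 × 10⁵ km
d/d_R = (71900) / (1.056 × 10⁵) = 0.681
Since d/d_R < 1, the body is inside the Roche limit.

inside; d/d_R ≈ 0.681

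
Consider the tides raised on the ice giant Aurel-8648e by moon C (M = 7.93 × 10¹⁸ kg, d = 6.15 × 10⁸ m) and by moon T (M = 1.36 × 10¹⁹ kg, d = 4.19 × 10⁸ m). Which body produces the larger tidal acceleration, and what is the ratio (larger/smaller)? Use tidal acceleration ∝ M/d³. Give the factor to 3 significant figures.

Moon T, by a factor of ≈ 5.42

Tidal acceleration ∝ M/d³, so compare M/d³ for each.
Moon C: (7.93 × 10¹⁸) / (6.15 × 10⁸)³ = 3.409 × 10⁻⁸
Moon T: (1.36 × 10¹⁹) / (4.19 × 10⁸)³ = 1.849 × 10⁻⁷
Ratio (larger/smaller) = 5.42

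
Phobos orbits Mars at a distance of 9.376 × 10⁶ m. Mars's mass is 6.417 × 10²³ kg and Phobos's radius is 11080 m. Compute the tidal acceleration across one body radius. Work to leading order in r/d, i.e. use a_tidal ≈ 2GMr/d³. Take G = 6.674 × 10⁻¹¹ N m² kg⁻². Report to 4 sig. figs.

1.151 × 10⁻³ m/s²

Δa = 2GMr/d³
   = 2 × (6.674 × 10⁻¹¹) × (6.417 × 10²³) × (11080) / (9.376 × 10⁶)³
   = 1.151 × 10⁻³ m/s²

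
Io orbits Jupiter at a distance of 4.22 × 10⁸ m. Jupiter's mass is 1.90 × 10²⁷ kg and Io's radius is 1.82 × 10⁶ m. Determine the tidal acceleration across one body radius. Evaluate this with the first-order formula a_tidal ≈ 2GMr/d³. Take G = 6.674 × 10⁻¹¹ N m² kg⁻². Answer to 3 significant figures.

Δa = 2GMr/d³
   = 2 × (6.674 × 10⁻¹¹) × (1.90 × 10²⁷) × (1.82 × 10⁶) / (4.22 × 10⁸)³
   = 6.14 × 10⁻³ m/s²

6.14 × 10⁻³ m/s²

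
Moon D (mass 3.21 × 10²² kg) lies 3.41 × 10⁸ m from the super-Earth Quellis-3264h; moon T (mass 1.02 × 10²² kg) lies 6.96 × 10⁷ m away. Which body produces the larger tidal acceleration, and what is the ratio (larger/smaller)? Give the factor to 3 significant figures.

Moon T, by a factor of ≈ 37.4

Compare M/d³ for the two perturbers:
Moon D: (3.21 × 10²²) / (3.41 × 10⁸)³ = 8.095 × 10⁻⁴
Moon T: (1.02 × 10²²) / (6.96 × 10⁷)³ = 3.025 × 10⁻²
Ratio (larger/smaller) = 37.4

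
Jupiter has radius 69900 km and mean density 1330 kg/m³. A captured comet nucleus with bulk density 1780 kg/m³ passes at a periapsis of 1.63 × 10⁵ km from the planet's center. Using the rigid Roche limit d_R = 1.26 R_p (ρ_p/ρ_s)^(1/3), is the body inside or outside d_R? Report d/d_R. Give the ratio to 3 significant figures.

outside; d/d_R ≈ 2.04

d_R = 1.26 × (69900 km) × (1330/1780)^(1/3) = 79920 km
d/d_R = (1.63 × 10⁵) / (79920) = 2.04
Since d/d_R > 1, the body is outside the Roche limit.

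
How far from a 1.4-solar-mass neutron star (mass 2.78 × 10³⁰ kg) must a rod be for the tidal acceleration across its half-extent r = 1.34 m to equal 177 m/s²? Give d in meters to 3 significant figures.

1.41 × 10⁶ m

2GMr/d³ = a_tidal  ⇒  d = (2GMr / a_tidal)^(1/3)
d = (2 × 6.674×10⁻¹¹ × (2.78 × 10³⁰) × (1.34) / (177))^(1/3)
  = 1.41 × 10⁶ m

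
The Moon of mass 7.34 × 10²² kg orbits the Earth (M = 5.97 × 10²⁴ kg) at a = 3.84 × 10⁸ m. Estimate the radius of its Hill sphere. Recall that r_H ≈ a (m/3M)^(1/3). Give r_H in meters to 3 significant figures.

r_H ≈ a (m/3M)^(1/3)
    = (3.84 × 10⁸) × (7.34 × 10²² / (3 × 5.97 × 10²⁴))^(1/3)
    = 6.15 × 10⁷ m

6.15 × 10⁷ m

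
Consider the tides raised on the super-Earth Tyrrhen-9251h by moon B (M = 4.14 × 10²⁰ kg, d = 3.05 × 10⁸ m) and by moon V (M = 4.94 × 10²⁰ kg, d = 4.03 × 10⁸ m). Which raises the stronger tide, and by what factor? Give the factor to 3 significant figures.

Moon B, by a factor of ≈ 1.93

The tide-raising term goes as M/d³ (the gradient of a 1/d² field).
Moon B: (4.14 × 10²⁰) / (3.05 × 10⁸)³ = 1.459 × 10⁻⁵
Moon V: (4.94 × 10²⁰) / (4.03 × 10⁸)³ = 7.548 × 10⁻⁶
Ratio (larger/smaller) = 1.93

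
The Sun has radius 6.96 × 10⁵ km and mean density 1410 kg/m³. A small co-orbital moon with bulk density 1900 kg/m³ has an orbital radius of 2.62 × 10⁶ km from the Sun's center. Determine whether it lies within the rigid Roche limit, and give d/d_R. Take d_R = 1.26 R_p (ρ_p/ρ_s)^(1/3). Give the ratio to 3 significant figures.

outside; d/d_R ≈ 3.30

d_R = 1.26 × (6.96 × 10⁵ km) × (1410/1900)^(1/3) = 7.940 × 10⁵ km
d/d_R = (2.62 × 10⁶) / (7.940 × 10⁵) = 3.30
Since d/d_R > 1, the body is outside the Roche limit.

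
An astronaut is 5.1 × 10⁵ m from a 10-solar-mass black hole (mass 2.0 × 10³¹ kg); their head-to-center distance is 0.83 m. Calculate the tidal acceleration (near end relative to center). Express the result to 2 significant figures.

1.7 × 10⁴ m/s²

Δg = 2GMr/d³
   = 2 × (6.674 × 10⁻¹¹) × (2.0 × 10³¹) × (0.83) / (5.1 × 10⁵)³
   = 1.7 × 10⁴ m/s²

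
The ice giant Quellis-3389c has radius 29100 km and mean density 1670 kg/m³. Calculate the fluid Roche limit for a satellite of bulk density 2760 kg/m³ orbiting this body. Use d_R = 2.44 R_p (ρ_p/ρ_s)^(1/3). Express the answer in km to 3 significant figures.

60100 km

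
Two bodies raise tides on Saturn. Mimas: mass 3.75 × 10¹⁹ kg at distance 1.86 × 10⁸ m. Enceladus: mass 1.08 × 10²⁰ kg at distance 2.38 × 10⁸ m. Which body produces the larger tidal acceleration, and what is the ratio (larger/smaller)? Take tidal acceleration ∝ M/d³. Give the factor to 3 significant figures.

Enceladus, by a factor of ≈ 1.37

Compare M/d³ for the two perturbers:
Mimas: (3.75 × 10¹⁹) / (1.86 × 10⁸)³ = 5.828 × 10⁻⁶
Enceladus: (1.08 × 10²⁰) / (2.38 × 10⁸)³ = 8.011 × 10⁻⁶
Ratio (larger/smaller) = 1.37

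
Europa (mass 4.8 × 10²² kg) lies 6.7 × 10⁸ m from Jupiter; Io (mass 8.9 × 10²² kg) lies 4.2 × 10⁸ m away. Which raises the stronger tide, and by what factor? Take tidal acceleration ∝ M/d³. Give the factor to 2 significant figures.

Compare M/d³ for the two perturbers:
Europa: (4.8 × 10²²) / (6.7 × 10⁸)³ = 1.596 × 10⁻⁴
Io: (8.9 × 10²²) / (4.2 × 10⁸)³ = 1.201 × 10⁻³
Ratio (larger/smaller) = 7.5

Io, by a factor of ≈ 7.5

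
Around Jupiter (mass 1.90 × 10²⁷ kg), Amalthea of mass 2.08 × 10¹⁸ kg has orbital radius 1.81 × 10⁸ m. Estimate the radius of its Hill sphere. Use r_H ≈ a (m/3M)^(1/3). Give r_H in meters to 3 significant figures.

r_H ≈ a (m/3M)^(1/3)
    = (1.81 × 10⁸) × (2.08 × 10¹⁸ / (3 × 1.90 × 10²⁷))^(1/3)
    = 1.29 × 10⁵ m

1.29 × 10⁵ m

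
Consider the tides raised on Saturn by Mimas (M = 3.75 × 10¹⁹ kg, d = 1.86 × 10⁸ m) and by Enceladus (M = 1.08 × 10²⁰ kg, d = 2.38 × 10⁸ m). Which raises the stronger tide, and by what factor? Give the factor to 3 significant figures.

Enceladus, by a factor of ≈ 1.37

Tidal acceleration ∝ M/d³, so compare M/d³ for each.
Mimas: (3.75 × 10¹⁹) / (1.86 × 10⁸)³ = 5.828 × 10⁻⁶
Enceladus: (1.08 × 10²⁰) / (2.38 × 10⁸)³ = 8.011 × 10⁻⁶
Ratio (larger/smaller) = 1.37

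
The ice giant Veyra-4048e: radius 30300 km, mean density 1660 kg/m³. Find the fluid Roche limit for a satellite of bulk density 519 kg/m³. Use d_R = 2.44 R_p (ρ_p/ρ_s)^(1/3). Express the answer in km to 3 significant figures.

1.09 × 10⁵ km

d_R = 2.44 × 30300 km × (1660/519)^(1/3)
    = 1.09 × 10⁵ km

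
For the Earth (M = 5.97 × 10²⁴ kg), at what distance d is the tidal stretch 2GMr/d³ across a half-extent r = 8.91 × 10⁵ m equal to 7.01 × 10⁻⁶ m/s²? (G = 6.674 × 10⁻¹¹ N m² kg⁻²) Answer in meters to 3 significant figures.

2GMr/d³ = a_tidal  ⇒  d = (2GMr / a_tidal)^(1/3)
d = (2 × 6.674×10⁻¹¹ × (5.97 × 10²⁴) × (8.91 × 10⁵) / (7.01 × 10⁻⁶))^(1/3)
  = 4.66 × 10⁸ m

4.66 × 10⁸ m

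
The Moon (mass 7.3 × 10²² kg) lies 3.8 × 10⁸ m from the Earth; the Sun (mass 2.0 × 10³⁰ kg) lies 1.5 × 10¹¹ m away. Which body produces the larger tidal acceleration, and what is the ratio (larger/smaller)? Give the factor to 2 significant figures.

Tidal stretch scales as M/d³; compute that for each body.
The Moon: (7.3 × 10²²) / (3.8 × 10⁸)³ = 1.330 × 10⁻³
The Sun: (2.0 × 10³⁰) / (1.5 × 10¹¹)³ = 5.926 × 10⁻⁴
Ratio (larger/smaller) = 2.2

The Moon, by a factor of ≈ 2.2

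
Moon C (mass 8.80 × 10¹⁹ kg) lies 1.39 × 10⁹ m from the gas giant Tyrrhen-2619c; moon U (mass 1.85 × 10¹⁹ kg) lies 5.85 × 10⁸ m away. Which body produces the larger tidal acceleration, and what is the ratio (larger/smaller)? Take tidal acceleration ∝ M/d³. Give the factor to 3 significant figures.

Moon U, by a factor of ≈ 2.82

Tidal stretch scales as M/d³; compute that for each body.
Moon C: (8.80 × 10¹⁹) / (1.39 × 10⁹)³ = 3.277 × 10⁻⁸
Moon U: (1.85 × 10¹⁹) / (5.85 × 10⁸)³ = 9.241 × 10⁻⁸
Ratio (larger/smaller) = 2.82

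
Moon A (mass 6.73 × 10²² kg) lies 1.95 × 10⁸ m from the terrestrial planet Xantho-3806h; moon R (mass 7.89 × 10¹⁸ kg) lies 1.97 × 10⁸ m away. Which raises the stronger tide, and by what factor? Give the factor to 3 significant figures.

Moon A, by a factor of ≈ 8790

The tide-raising term goes as M/d³ (the gradient of a 1/d² field).
Moon A: (6.73 × 10²²) / (1.95 × 10⁸)³ = 9.076 × 10⁻³
Moon R: (7.89 × 10¹⁸) / (1.97 × 10⁸)³ = 1.032 × 10⁻⁶
Ratio (larger/smaller) = 8790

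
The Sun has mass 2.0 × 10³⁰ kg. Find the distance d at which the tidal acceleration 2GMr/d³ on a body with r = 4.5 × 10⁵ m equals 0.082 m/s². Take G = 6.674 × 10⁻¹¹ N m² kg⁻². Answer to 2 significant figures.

2GMr/d³ = a_tidal  ⇒  d = (2GMr / a_tidal)^(1/3)
d = (2 × 6.674×10⁻¹¹ × (2.0 × 10³⁰) × (4.5 × 10⁵) / (0.082))^(1/3)
  = 1.1 × 10⁹ m

1.1 × 10⁹ m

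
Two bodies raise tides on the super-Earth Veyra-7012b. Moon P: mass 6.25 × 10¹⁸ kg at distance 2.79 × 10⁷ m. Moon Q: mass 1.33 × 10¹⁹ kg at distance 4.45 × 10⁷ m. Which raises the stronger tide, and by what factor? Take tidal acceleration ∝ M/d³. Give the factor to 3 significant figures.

Moon P, by a factor of ≈ 1.91

Tidal acceleration ∝ M/d³, so compare M/d³ for each.
Moon P: (6.25 × 10¹⁸) / (2.79 × 10⁷)³ = 2.878 × 10⁻⁴
Moon Q: (1.33 × 10¹⁹) / (4.45 × 10⁷)³ = 1.509 × 10⁻⁴
Ratio (larger/smaller) = 1.91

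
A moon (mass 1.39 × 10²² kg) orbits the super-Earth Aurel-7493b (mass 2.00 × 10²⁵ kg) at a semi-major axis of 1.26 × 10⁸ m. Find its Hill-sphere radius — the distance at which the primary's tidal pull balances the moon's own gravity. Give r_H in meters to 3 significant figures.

r_H ≈ a (m/3M)^(1/3)
    = (1.26 × 10⁸) × (1.39 × 10²² / (3 × 2.00 × 10²⁵))^(1/3)
    = 7.74 × 10⁶ m

7.74 × 10⁶ m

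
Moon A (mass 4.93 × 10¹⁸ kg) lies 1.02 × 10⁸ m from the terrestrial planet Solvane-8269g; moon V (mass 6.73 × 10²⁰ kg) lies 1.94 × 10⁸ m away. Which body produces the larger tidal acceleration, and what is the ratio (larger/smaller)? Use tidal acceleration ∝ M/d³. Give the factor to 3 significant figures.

Tidal stretch scales as M/d³; compute that for each body.
Moon A: (4.93 × 10¹⁸) / (1.02 × 10⁸)³ = 4.646 × 10⁻⁶
Moon V: (6.73 × 10²⁰) / (1.94 × 10⁸)³ = 9.217 × 10⁻⁵
Ratio (larger/smaller) = 19.8

Moon V, by a factor of ≈ 19.8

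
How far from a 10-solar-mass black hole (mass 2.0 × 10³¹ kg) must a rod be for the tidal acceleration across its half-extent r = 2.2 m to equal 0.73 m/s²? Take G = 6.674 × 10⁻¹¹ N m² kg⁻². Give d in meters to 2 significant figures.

2.0 × 10⁷ m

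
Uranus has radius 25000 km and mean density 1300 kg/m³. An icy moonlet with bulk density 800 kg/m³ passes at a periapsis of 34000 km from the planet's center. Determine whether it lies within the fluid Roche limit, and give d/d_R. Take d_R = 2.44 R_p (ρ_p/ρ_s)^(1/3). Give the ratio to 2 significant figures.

inside; d/d_R ≈ 0.47

d_R = 2.44 × (25000 km) × (1300/800)^(1/3) = 71720 km
d/d_R = (34000) / (71720) = 0.47
Since d/d_R < 1, the body is inside the Roche limit.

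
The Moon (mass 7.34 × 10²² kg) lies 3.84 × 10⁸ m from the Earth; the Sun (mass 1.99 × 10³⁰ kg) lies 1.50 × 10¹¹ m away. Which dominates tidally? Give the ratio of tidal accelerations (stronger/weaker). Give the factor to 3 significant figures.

Compare M/d³ for the two perturbers:
The Moon: (7.34 × 10²²) / (3.84 × 10⁸)³ = 1.296 × 10⁻³
The Sun: (1.99 × 10³⁰) / (1.50 × 10¹¹)³ = 5.896 × 10⁻⁴
Ratio (larger/smaller) = 2.20

The Moon, by a factor of ≈ 2.20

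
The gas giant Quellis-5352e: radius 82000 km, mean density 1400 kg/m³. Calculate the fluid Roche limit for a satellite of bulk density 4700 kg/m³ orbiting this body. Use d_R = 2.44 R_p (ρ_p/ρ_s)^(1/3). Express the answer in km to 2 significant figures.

1.3 × 10⁵ km

d_R = 2.44 × 82000 km × (1400/4700)^(1/3)
    = 1.3 × 10⁵ km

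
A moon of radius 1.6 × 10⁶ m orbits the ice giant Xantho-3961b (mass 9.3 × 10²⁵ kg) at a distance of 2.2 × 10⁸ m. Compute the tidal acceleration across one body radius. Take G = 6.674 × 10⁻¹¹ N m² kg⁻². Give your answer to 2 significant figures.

Δa = 2GMr/d³
   = 2 × (6.674 × 10⁻¹¹) × (9.3 × 10²⁵) × (1.6 × 10⁶) / (2.2 × 10⁸)³
   = 1.9 × 10⁻³ m/s²

1.9 × 10⁻³ m/s²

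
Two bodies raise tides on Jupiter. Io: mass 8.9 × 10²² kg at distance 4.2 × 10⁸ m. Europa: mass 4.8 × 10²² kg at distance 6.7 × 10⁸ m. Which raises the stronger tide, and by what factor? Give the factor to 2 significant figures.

Io, by a factor of ≈ 7.5

The tide-raising term goes as M/d³ (the gradient of a 1/d² field).
Io: (8.9 × 10²²) / (4.2 × 10⁸)³ = 1.201 × 10⁻³
Europa: (4.8 × 10²²) / (6.7 × 10⁸)³ = 1.596 × 10⁻⁴
Ratio (larger/smaller) = 7.5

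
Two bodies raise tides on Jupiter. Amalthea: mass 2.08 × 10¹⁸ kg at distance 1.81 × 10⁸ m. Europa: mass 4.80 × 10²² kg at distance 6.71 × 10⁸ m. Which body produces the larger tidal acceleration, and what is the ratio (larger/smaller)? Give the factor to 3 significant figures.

Europa, by a factor of ≈ 453

Tidal acceleration ∝ M/d³, so compare M/d³ for each.
Amalthea: (2.08 × 10¹⁸) / (1.81 × 10⁸)³ = 3.508 × 10⁻⁷
Europa: (4.80 × 10²²) / (6.71 × 10⁸)³ = 1.589 × 10⁻⁴
Ratio (larger/smaller) = 453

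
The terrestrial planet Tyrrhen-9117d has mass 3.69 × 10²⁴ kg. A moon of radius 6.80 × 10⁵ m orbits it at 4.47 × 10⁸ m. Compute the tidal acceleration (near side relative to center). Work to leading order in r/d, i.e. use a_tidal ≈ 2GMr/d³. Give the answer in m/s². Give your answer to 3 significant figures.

Δg = 2GMr/d³
   = 2 × (6.674 × 10⁻¹¹) × (3.69 × 10²⁴) × (6.80 × 10⁵) / (4.47 × 10⁸)³
   = 3.75 × 10⁻⁶ m/s²

3.75 × 10⁻⁶ m/s²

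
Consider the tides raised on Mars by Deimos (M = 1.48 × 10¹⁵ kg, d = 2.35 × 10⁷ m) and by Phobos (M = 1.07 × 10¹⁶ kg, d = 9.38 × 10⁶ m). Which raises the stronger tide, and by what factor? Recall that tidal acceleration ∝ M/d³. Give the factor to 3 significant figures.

Tidal stretch scales as M/d³; compute that for each body.
Deimos: (1.48 × 10¹⁵) / (2.35 × 10⁷)³ = 1.140 × 10⁻⁷
Phobos: (1.07 × 10¹⁶) / (9.38 × 10⁶)³ = 1.297 × 10⁻⁵
Ratio (larger/smaller) = 114

Phobos, by a factor of ≈ 114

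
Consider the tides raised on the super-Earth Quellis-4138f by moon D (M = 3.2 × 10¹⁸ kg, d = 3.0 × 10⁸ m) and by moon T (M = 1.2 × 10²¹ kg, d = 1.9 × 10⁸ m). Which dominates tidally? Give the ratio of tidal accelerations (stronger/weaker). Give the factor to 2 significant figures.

Tidal stretch scales as M/d³; compute that for each body.
Moon D: (3.2 × 10¹⁸) / (3.0 × 10⁸)³ = 1.185 × 10⁻⁷
Moon T: (1.2 × 10²¹) / (1.9 × 10⁸)³ = 1.750 × 10⁻⁴
Ratio (larger/smaller) = 1500

Moon T, by a factor of ≈ 1500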